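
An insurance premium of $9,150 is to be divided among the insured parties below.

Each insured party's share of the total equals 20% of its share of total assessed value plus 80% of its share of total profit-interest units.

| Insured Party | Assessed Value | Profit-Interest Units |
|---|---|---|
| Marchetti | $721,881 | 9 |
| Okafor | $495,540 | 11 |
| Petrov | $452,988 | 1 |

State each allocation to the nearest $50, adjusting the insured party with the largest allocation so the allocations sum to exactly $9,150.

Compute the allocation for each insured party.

Assessed value total 1,670,409; profit-interest units total 21.
Combined weights (20% assessed value + 80% profit-interest units): Marchetti 0.4293; Okafor 0.4784; Petrov 0.0923.
Unrounded shares: Marchetti 3,927.99; Okafor 4,377.17; Petrov 844.84.
After rounding ($50): Marchetti $3,950; Okafor $4,400; Petrov $850. Sum = $9,200.
Difference $9,150 − $9,200 = −$50 applied to largest allocation (Okafor): Okafor becomes $4,350.

Marchetti: $3,950 | Okafor: $4,350 | Petrov: $850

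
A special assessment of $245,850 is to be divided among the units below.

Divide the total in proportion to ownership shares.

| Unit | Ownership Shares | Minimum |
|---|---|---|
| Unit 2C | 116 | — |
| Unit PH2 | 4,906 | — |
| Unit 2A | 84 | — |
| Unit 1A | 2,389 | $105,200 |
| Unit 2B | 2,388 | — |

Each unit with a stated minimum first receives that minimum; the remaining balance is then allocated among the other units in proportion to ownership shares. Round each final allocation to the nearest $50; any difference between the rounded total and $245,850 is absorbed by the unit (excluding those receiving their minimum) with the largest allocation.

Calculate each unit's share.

Unit 2C: $2,200 · Unit PH2: $92,050 · Unit 2A: $1,600 · Unit 1A: $105,200 · Unit 2B: $44,800

Minimums first: Unit 1A $105,200. Balance $140,650.
Balance split over remaining ownership shares 7,494: Unit 2C 2,177.13 → $2,200; Unit PH2 92,077.52 → $92,100; Unit 2A 1,576.54 → $1,600; Unit 2B 44,818.82 → $44,800.
Rounding difference −$50 applied to Unit PH2 → $92,050.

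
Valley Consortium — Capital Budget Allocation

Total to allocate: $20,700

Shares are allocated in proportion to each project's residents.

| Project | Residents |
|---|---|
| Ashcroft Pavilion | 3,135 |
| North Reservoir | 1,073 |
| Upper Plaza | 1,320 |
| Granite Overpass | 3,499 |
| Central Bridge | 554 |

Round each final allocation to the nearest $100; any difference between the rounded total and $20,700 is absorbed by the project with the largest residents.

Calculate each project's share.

Residents total: 9,581.
Unrounded shares: Ashcroft Pavilion 3,135/9,581 × $20,700 = 6,773.25; North Reservoir 1,073/9,581 × $20,700 = 2,318.24; Upper Plaza 1,320/9,581 × $20,700 = 2,851.89; Granite Overpass 3,499/9,581 × $20,700 = 7,559.68; Central Bridge 554/9,581 × $20,700 = 1,196.93.
After rounding ($100): Ashcroft Pavilion $6,800; North Reservoir $2,300; Upper Plaza $2,900; Granite Overpass $7,600; Central Bridge $1,200. Sum = $20,800.
Difference $20,700 − $20,800 = −$100 applied to largest residents (Granite Overpass): Granite Overpass becomes $7,500.

Ashcroft Pavilion: $6,800 · North Reservoir: $2,300 · Upper Plaza: $2,900 · Granite Overpass: $7,500 · Central Bridge: $1,200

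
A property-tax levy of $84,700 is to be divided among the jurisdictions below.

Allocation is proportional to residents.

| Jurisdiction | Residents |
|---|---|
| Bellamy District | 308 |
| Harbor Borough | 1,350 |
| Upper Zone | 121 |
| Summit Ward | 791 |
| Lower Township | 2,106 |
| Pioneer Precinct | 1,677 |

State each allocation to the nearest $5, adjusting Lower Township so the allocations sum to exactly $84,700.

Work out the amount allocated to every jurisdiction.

Sum of residents: 6,353.
Pro-rata amounts: Bellamy District 308/6,353 × $84,700 = 4,106.34; Harbor Borough 1,350/6,353 × $84,700 = 17,998.58; Upper Zone 121/6,353 × $84,700 = 1,613.21; Summit Ward 791/6,353 × $84,700 = 10,545.84; Lower Township 2,106/6,353 × $84,700 = 28,077.79; Pioneer Precinct 1,677/6,353 × $84,700 = 22,358.24.
At nearest $5: Bellamy District $4,105; Harbor Borough $18,000; Upper Zone $1,615; Summit Ward $10,545; Lower Township $28,080; Pioneer Precinct $22,360. Sum = $84,705.
Difference $84,700 − $84,705 = −$5 applied to Lower Township: Lower Township becomes $28,075.

Bellamy District: $4,105; Harbor Borough: $18,000; Upper Zone: $1,615; Summit Ward: $10,545; Lower Township: $28,075; Pioneer Precinct: $22,360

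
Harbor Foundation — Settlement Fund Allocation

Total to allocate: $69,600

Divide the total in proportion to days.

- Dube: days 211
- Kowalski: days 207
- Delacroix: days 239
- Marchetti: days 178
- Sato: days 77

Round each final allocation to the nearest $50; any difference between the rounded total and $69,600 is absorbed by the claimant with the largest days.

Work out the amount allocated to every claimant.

Dube: $16,100 | Kowalski: $15,800 | Delacroix: $18,200 | Marchetti: $13,600 | Sato: $5,900

Total days = 912.
Proportional shares: Dube 211/912 × $69,600 = 16,102.63; Kowalski 207/912 × $69,600 = 15,797.37; Delacroix 239/912 × $69,600 = 18,239.47; Marchetti 178/912 × $69,600 = 13,584.21; Sato 77/912 × $69,600 = 5,876.32.
At nearest $50: Dube $16,100; Kowalski $15,800; Delacroix $18,250; Marchetti $13,600; Sato $5,900. Sum = $69,650.
Difference $69,600 − $69,650 = −$50 applied to largest days (Delacroix): Delacroix becomes $18,200.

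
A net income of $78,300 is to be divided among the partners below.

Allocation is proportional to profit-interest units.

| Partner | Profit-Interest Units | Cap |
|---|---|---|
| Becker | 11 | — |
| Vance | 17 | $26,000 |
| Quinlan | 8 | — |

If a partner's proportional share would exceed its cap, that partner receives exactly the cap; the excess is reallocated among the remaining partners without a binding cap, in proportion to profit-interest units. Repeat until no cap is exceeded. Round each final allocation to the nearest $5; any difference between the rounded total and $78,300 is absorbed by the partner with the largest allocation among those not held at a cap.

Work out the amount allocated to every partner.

Combined profit-interest units = 36.
Pro-rata shares before constraints: Becker 23,925.00; Vance 36,975.00; Quinlan 17,400.00.
Held at cap: Vance ($26,000); balance $52,300 reallocated over remaining profit-interest units 19.
Shares after redistribution: Becker 30,278.95 → $30,280; Quinlan 22,021.05 → $22,020.

Becker: $30,280 | Vance: $26,000 | Quinlan: $22,020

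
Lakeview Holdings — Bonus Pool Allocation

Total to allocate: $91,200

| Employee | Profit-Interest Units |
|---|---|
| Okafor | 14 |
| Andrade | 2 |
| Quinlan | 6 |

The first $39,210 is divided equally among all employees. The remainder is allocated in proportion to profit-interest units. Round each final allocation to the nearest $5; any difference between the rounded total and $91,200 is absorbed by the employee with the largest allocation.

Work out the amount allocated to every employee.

First tranche $39,210 split equally: $13,070 each.
Remainder $51,990 by profit-interest units (total 22): Okafor 33,084.55 → $33,085; Andrade 4,726.36 → $4,725; Quinlan 14,179.09 → $14,180.
Totals: Okafor $13,070 + $33,085 = $46,155; Andrade $13,070 + $4,725 = $17,795; Quinlan $13,070 + $14,180 = $27,250.

Okafor: $46,155 · Andrade: $17,795 · Quinlan: $27,250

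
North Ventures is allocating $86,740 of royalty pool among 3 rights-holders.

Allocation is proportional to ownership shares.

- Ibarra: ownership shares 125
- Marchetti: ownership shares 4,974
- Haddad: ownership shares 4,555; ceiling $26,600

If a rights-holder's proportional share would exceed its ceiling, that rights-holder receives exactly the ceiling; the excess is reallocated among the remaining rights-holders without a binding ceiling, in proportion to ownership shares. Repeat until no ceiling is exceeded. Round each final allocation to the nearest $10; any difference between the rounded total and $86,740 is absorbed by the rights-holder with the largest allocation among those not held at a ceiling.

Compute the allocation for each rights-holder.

Ownership shares total: 9,654.
Unconstrained shares: Ibarra 1,123.11; Marchetti 44,690.78; Haddad 40,926.11.
Capped: Haddad ($26,600); residual $60,140 reallocated over remaining ownership shares 5,099.
Redistributed shares: Ibarra 1,474.31 → $1,470; Marchetti 58,665.69 → $58,670.

Ibarra: $1,470; Marchetti: $58,670; Haddad: $26,600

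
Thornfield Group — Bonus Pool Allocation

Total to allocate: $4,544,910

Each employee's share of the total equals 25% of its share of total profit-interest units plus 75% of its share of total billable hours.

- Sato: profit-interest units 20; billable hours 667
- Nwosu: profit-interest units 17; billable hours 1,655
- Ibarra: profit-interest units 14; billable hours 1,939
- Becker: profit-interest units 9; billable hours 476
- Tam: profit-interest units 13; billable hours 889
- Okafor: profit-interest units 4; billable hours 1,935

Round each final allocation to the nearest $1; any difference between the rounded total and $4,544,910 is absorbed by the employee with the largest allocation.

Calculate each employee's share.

Sato: $595,824 | Nwosu: $996,970 | Ibarra: $1,080,735 | Becker: $347,398 | Tam: $592,613 | Okafor: $931,370

Profit-interest units total 77; billable hours total 7,561.
Combined weights (25% profit-interest units + 75% billable hours): Sato 0.1311; Nwosu 0.2194; Ibarra 0.2378; Becker 0.0764; Tam 0.1304; Okafor 0.2049.
Proportional shares: Sato 595,823.83; Nwosu 996,969.63; Ibarra 1,080,735.13; Becker 347,398.18; Tam 592,613.42; Okafor 931,369.82.
After rounding ($1): Sato $595,824; Nwosu $996,970; Ibarra $1,080,735; Becker $347,398; Tam $592,613; Okafor $931,370. Sum = $4,544,910.
Rounded total matches; no reconciliation needed.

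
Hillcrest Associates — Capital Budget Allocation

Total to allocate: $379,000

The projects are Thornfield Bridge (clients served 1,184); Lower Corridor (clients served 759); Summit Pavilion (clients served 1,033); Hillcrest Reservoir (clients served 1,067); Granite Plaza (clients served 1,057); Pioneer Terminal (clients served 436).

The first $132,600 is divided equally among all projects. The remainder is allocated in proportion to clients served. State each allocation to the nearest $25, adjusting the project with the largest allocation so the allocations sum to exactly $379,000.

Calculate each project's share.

Thornfield Bridge: $74,800 | Lower Corridor: $55,875 | Summit Pavilion: $68,075 | Hillcrest Reservoir: $69,600 | Granite Plaza: $69,150 | Pioneer Terminal: $41,500

First tranche $132,600 split equally: $22,100 each.
Remainder $246,400 by clients served (total 5,536): Thornfield Bridge 52,698.27 → $52,700; Lower Corridor 33,782.08 → $33,775; Summit Pavilion 45,977.46 → $45,975; Hillcrest Reservoir 47,490.75 → $47,500; Granite Plaza 47,045.66 → $47,050; Pioneer Terminal 19,405.78 → $19,400.
Totals: Thornfield Bridge $22,100 + $52,700 = $74,800; Lower Corridor $22,100 + $33,775 = $55,875; Summit Pavilion $22,100 + $45,975 = $68,075; Hillcrest Reservoir $22,100 + $47,500 = $69,600; Granite Plaza $22,100 + $47,050 = $69,150; Pioneer Terminal $22,100 + $19,400 = $41,500.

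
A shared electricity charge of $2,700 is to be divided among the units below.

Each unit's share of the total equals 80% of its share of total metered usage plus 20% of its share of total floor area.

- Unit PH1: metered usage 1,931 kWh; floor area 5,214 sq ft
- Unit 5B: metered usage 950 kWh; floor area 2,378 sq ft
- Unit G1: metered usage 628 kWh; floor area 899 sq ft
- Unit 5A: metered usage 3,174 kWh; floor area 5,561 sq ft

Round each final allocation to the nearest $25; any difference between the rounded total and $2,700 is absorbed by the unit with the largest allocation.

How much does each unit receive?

Totals — metered usage 6,683, floor area 14,052.
Blended shares (80% metered usage + 20% floor area): Unit PH1 0.3054; Unit 5B 0.1476; Unit G1 0.0880; Unit 5A 0.4591.
Proportional shares: Unit PH1 824.48; Unit 5B 398.43; Unit G1 237.52; Unit 5A 1,239.56.
At nearest $25: Unit PH1 $825; Unit 5B $400; Unit G1 $250; Unit 5A $1,250. Sum = $2,725.
Difference $2,700 − $2,725 = −$25 applied to largest allocation (Unit 5A): Unit 5A becomes $1,225.

Unit PH1: $825 | Unit 5B: $400 | Unit G1: $250 | Unit 5A: $1,225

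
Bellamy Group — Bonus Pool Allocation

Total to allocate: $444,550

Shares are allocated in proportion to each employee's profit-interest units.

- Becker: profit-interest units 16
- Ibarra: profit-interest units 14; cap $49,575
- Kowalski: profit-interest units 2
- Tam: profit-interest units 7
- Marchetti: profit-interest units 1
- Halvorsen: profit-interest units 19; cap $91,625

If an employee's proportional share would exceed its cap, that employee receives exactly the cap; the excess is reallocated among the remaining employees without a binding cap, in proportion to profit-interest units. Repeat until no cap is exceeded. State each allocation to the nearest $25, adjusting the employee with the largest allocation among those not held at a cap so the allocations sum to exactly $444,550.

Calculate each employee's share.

Combined profit-interest units = 59.
Pro-rata shares before constraints: Becker 120,555.93; Ibarra 105,486.44; Kowalski 15,069.49; Tam 52,743.22; Marchetti 7,534.75; Halvorsen 143,160.17.
Held at cap: Ibarra ($49,575), Halvorsen ($91,625); balance $303,350 reallocated over remaining profit-interest units 26.
Redistributed shares: Becker 186,676.92 → $186,675; Kowalski 23,334.62 → $23,325; Tam 81,671.15 → $81,675; Marchetti 11,667.31 → $11,675.

Becker: $186,675 | Ibarra: $49,575 | Kowalski: $23,325 | Tam: $81,675 | Marchetti: $11,675 | Halvorsen: $91,625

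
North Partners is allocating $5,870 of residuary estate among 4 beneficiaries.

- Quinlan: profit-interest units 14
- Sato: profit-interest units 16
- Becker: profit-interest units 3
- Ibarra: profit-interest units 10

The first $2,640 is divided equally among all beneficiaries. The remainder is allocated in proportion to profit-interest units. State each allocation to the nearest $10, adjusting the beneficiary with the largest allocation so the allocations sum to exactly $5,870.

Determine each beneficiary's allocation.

Quinlan: $1,710; Sato: $1,860; Becker: $890; Ibarra: $1,410

First tranche $2,640 split equally: $660 each.
Remainder $3,230 by profit-interest units (total 43): Quinlan 1,051.63 → $1,050; Sato 1,201.86 → $1,200; Becker 225.35 → $230; Ibarra 751.16 → $750.
Totals: Quinlan $660 + $1,050 = $1,710; Sato $660 + $1,200 = $1,860; Becker $660 + $230 = $890; Ibarra $660 + $750 = $1,410.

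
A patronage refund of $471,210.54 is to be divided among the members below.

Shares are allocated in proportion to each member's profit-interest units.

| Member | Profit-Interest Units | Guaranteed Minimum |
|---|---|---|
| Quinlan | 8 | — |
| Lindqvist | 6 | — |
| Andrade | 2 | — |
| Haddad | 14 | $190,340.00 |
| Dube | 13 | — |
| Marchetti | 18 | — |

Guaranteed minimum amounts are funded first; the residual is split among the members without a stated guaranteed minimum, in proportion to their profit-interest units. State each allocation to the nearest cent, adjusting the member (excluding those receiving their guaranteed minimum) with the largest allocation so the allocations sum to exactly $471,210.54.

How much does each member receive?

Quinlan: $47,807.75 | Lindqvist: $35,855.81 | Andrade: $11,951.94 | Haddad: $190,340.00 | Dube: $77,687.60 | Marchetti: $107,567.44

Guaranteed amounts: Haddad $190,340.00. Remaining pool $280,870.54.
Remaining pool split over remaining profit-interest units 47: Quinlan 47,807.7515 → $47,807.75; Lindqvist 35,855.8136 → $35,855.81; Andrade 11,951.9379 → $11,951.94; Dube 77,687.5962 → $77,687.60; Marchetti 107,567.4409 → $107,567.44.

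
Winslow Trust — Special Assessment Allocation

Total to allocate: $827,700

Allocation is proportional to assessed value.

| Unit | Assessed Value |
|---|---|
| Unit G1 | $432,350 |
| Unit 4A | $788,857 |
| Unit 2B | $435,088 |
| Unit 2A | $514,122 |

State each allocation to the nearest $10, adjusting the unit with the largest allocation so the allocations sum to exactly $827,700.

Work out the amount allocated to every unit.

Unit G1: $164,880 · Unit 4A: $300,840 · Unit 2B: $165,920 · Unit 2A: $196,060

Sum of assessed value: 2,170,417.
Raw shares: Unit G1 432,350/2,170,417 × $827,700 = 164,878.96; Unit 4A 788,857/2,170,417 × $827,700 = 300,834.79; Unit 2B 435,088/2,170,417 × $827,700 = 165,923.11; Unit 2A 514,122/2,170,417 × $827,700 = 196,063.14.
At nearest $10: Unit G1 $164,880; Unit 4A $300,830; Unit 2B $165,920; Unit 2A $196,060. Sum = $827,690.
Difference $827,700 − $827,690 = +$10 applied to largest allocation (Unit 4A): Unit 4A becomes $300,840.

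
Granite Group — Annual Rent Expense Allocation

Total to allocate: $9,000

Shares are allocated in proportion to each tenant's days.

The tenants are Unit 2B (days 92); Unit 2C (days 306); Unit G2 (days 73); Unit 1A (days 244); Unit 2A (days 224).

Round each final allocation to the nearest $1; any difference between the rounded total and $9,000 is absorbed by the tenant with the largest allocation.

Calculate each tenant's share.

Total days = 939.
Unrounded shares: Unit 2B 92/939 × $9,000 = 881.79; Unit 2C 306/939 × $9,000 = 2,932.91; Unit G2 73/939 × $9,000 = 699.68; Unit 1A 244/939 × $9,000 = 2,338.66; Unit 2A 224/939 × $9,000 = 2,146.96.
Rounded to nearest $1: Unit 2B $882; Unit 2C $2,933; Unit G2 $700; Unit 1A $2,339; Unit 2A $2,147. Sum = $9,001.
Difference $9,000 − $9,001 = −$1 applied to largest allocation (Unit 2C): Unit 2C becomes $2,932.

Unit 2B: $882 · Unit 2C: $2,932 · Unit G2: $700 · Unit 1A: $2,339 · Unit 2A: $2,147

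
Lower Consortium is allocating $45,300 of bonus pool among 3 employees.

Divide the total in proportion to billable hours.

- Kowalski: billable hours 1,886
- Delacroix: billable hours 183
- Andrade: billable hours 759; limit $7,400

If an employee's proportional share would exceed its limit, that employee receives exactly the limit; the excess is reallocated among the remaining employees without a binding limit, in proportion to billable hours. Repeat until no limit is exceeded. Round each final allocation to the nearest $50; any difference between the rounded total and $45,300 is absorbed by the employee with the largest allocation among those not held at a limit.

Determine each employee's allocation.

Kowalski: $34,550; Delacroix: $3,350; Andrade: $7,400

Billable hours total: 2,828.
Proportional shares (ignoring caps): Kowalski 30,210.68; Delacroix 2,931.36; Andrade 12,157.96.
Held at cap: Andrade ($7,400); remaining pool $37,900 reallocated over remaining billable hours 2,069.
Redistributed shares: Kowalski 34,547.80 → $34,550; Delacroix 3,352.20 → $3,350.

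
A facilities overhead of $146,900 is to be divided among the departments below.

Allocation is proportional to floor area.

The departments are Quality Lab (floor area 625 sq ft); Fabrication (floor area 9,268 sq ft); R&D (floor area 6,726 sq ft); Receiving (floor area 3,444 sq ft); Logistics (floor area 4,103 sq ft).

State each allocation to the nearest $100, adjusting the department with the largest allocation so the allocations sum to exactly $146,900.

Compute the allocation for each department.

Total floor area = 24,166.
Unrounded shares: Quality Lab 625/24,166 × $146,900 = 3,799.24; Fabrication 9,268/24,166 × $146,900 = 56,338.21; R&D 6,726/24,166 × $146,900 = 40,885.93; Receiving 3,444/24,166 × $146,900 = 20,935.35; Logistics 4,103/24,166 × $146,900 = 24,941.27.
After rounding ($100): Quality Lab $3,800; Fabrication $56,300; R&D $40,900; Receiving $20,900; Logistics $24,900. Sum = $146,800.
Difference $146,900 − $146,800 = +$100 applied to largest allocation (Fabrication): Fabrication becomes $56,400.

Quality Lab: $3,800 · Fabrication: $56,400 · R&D: $40,900 · Receiving: $20,900 · Logistics: $24,900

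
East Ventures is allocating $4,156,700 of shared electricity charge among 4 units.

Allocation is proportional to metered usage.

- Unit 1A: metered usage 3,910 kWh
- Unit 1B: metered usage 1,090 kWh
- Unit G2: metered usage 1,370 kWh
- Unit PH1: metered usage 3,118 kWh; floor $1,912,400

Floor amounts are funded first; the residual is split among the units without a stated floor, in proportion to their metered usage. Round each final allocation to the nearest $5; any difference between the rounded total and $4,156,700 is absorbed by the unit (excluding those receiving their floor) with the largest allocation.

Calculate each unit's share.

Unit 1A: $1,377,585 | Unit 1B: $384,030 | Unit G2: $482,685 | Unit PH1: $1,912,400

Fund the minimums — Unit PH1 $1,912,400. Remaining pool $2,244,300.
Remaining pool split over remaining metered usage 6,370: Unit 1A 1,377,584.46 → $1,377,585; Unit 1B 384,032.496 → $384,030; Unit G2 482,683.05 → $482,685.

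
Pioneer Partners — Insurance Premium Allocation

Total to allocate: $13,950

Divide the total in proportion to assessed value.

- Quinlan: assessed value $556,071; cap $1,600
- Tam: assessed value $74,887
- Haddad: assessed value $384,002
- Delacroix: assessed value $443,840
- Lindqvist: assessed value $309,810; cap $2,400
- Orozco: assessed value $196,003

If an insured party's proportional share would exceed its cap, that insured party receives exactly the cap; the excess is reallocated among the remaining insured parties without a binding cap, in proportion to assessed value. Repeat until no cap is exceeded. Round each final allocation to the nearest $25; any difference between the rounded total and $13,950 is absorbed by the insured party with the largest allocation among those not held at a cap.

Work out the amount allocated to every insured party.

Sum of assessed value: 1,964,613.
Unconstrained shares: Quinlan 3,948.46; Tam 531.75; Haddad 2,726.66; Delacroix 3,151.55; Lindqvist 2,199.85; Orozco 1,391.75.
Cap binds for Quinlan ($1,600); balance $12,350 reallocated over remaining assessed value 1,408,542.
Cap binds for Lindqvist ($2,400); balance $9,950 reallocated over remaining assessed value 1,098,732.
Shares after redistribution: Tam 678.17 → $675; Haddad 3,477.48 → $3,475; Delacroix 4,019.37 → $4,025; Orozco 1,774.98 → $1,775.

Quinlan: $1,600 · Tam: $675 · Haddad: $3,475 · Delacroix: $4,025 · Lindqvist: $2,400 · Orozco: $1,775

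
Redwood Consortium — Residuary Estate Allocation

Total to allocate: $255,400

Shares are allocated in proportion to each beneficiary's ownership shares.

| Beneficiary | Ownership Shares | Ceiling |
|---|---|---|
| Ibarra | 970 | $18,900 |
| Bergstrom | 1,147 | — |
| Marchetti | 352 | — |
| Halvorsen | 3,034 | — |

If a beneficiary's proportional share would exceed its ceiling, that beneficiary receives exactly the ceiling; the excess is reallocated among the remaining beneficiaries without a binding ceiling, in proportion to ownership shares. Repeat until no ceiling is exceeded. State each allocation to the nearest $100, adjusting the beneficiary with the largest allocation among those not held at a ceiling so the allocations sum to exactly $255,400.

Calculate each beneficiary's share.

Total ownership shares = 5,503.
Proportional shares (ignoring caps): Ibarra 45,018.72; Bergstrom 53,233.47; Marchetti 16,336.69; Halvorsen 140,811.12.
Cap binds for Ibarra ($18,900); balance $236,500 reallocated over remaining ownership shares 4,533.
Redistributed shares: Bergstrom 59,842.38 → $59,800; Marchetti 18,364.88 → $18,400; Halvorsen 158,292.74 → $158,300.

Ibarra: $18,900 | Bergstrom: $59,800 | Marchetti: $18,400 | Halvorsen: $158,300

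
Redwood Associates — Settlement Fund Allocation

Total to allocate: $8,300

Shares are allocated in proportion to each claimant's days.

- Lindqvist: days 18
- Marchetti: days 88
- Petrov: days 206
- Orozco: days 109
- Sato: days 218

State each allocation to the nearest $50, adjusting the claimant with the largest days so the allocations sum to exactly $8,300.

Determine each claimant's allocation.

Lindqvist: $250 | Marchetti: $1,150 | Petrov: $2,700 | Orozco: $1,400 | Sato: $2,800

Days total: 639.
Unrounded shares: Lindqvist 18/639 × $8,300 = 233.80; Marchetti 88/639 × $8,300 = 1,143.04; Petrov 206/639 × $8,300 = 2,675.74; Orozco 109/639 × $8,300 = 1,415.81; Sato 218/639 × $8,300 = 2,831.61.
After rounding ($50): Lindqvist $250; Marchetti $1,150; Petrov $2,700; Orozco $1,400; Sato $2,850. Sum = $8,350.
Difference $8,300 − $8,350 = −$50 applied to largest days (Sato): Sato becomes $2,800.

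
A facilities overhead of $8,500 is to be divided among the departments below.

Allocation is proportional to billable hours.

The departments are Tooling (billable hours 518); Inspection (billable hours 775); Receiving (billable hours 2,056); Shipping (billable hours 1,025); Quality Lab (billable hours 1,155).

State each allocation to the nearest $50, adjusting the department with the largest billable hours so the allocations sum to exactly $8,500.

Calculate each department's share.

Tooling: $800; Inspection: $1,200; Receiving: $3,100; Shipping: $1,600; Quality Lab: $1,800

Combined billable hours = 518 + 775 + 2,056 + 1,025 + 1,155 = 5,529.
Raw shares: Tooling 796.35; Inspection 1,191.45; Receiving 3,160.79; Shipping 1,575.78; Quality Lab 1,775.64.
At nearest $50: Tooling $800; Inspection $1,200; Receiving $3,150; Shipping $1,600; Quality Lab $1,800. Sum = $8,550.
Difference $8,500 − $8,550 = −$50 applied to largest billable hours (Receiving): Receiving becomes $3,100.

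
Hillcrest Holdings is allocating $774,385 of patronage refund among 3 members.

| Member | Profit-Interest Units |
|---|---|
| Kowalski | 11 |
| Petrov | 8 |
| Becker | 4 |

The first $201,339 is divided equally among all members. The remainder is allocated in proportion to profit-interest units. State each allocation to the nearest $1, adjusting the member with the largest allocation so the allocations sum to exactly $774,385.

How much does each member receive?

$201,339 shared equally gives $67,113 per member.
Remainder $573,046 by profit-interest units (total 23): Kowalski 274,065.48 → $274,065; Petrov 199,320.35 → $199,320; Becker 99,660.17 → $99,660.
Rounding difference +$1 on remainder applied to Kowalski.
Totals: Kowalski $67,113 + $274,066 = $341,179; Petrov $67,113 + $199,320 = $266,433; Becker $67,113 + $99,660 = $166,773.

Kowalski: $341,179; Petrov: $266,433; Becker: $166,773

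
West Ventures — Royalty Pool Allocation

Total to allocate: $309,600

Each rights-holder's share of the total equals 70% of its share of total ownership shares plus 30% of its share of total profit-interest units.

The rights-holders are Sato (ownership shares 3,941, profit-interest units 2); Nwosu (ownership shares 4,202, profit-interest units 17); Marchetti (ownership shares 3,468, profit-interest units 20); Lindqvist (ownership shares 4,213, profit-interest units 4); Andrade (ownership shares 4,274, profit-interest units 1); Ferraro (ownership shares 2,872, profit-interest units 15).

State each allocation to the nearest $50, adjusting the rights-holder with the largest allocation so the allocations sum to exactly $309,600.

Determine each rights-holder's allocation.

Totals — ownership shares 22,970, profit-interest units 59.
Blended shares (70% ownership shares + 30% profit-interest units): Sato 0.1303; Nwosu 0.2145; Marchetti 0.2074; Lindqvist 0.1487; Andrade 0.1353; Ferraro 0.1638.
Raw shares: Sato 40,331.48; Nwosu 66,407.55; Marchetti 64,205.03; Lindqvist 46,046.25; Andrade 41,899.06; Ferraro 50,710.64.
After rounding ($50): Sato $40,350; Nwosu $66,400; Marchetti $64,200; Lindqvist $46,050; Andrade $41,900; Ferraro $50,700. Sum = $309,600.
Rounded total matches; no reconciliation needed.

Sato: $40,350 · Nwosu: $66,400 · Marchetti: $64,200 · Lindqvist: $46,050 · Andrade: $41,900 · Ferraro: $50,700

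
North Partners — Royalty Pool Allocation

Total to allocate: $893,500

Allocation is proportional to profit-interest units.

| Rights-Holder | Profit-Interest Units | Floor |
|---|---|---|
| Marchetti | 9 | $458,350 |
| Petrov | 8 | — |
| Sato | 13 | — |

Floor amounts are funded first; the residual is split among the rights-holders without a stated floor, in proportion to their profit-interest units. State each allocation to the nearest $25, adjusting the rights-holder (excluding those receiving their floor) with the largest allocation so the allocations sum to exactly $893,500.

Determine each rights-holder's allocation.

Fund the minimums — Marchetti $458,350. Remaining pool $435,150.
Remaining pool split over remaining profit-interest units 21: Petrov 165,771.43 → $165,775; Sato 269,378.57 → $269,375.

Marchetti: $458,350 · Petrov: $165,775 · Sato: $269,375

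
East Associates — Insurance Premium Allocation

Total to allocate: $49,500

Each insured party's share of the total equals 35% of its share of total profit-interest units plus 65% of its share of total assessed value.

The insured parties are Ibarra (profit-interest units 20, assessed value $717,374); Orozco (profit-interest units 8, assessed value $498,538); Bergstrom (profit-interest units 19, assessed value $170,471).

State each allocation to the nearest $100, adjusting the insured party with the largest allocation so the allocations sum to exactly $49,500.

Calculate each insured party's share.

Totals — profit-interest units 47, assessed value 1,386,383.
Blended shares (35% profit-interest units + 65% assessed value): Ibarra 0.4853; Orozco 0.2933; Bergstrom 0.2214.
Unrounded shares: Ibarra 24,021.06; Orozco 14,518.94; Bergstrom 10,959.99.
Rounded to nearest $100: Ibarra $24,000; Orozco $14,500; Bergstrom $11,000. Sum = $49,500.
Sum already equals the total — no adjustment.

Ibarra: $24,000 | Orozco: $14,500 | Bergstrom: $11,000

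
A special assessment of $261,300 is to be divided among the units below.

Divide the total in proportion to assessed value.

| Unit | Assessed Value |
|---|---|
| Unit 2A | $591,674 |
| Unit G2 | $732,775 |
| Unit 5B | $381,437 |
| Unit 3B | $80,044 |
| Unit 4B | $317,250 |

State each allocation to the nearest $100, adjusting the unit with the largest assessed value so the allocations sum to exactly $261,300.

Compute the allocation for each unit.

Unit 2A: $73,500; Unit G2: $91,100; Unit 5B: $47,400; Unit 3B: $9,900; Unit 4B: $39,400

Sum of assessed value: 2,103,180.
Unrounded shares: Unit 2A 591,674/2,103,180 × $261,300 = 73,509.84; Unit G2 732,775/2,103,180 × $261,300 = 91,040.29; Unit 5B 381,437/2,103,180 × $261,300 = 47,389.90; Unit 3B 80,044/2,103,180 × $261,300 = 9,944.70; Unit 4B 317,250/2,103,180 × $261,300 = 39,415.28.
At nearest $100: Unit 2A $73,500; Unit G2 $91,000; Unit 5B $47,400; Unit 3B $9,900; Unit 4B $39,400. Sum = $261,200.
Difference $261,300 − $261,200 = +$100 applied to largest assessed value (Unit G2): Unit G2 becomes $91,100.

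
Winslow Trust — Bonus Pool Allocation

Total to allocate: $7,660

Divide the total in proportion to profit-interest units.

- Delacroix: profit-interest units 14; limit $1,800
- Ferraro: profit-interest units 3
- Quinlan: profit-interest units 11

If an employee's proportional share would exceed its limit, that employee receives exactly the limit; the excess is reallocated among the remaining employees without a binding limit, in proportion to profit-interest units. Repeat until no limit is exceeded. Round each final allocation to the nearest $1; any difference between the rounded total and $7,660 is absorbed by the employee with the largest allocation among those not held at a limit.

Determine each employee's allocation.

Combined profit-interest units = 28.
Unconstrained shares: Delacroix 3,830.00; Ferraro 820.71; Quinlan 3,009.29.
Capped: Delacroix ($1,800); residual $5,860 reallocated over remaining profit-interest units 14.
Redistributed shares: Ferraro 1,255.71 → $1,256; Quinlan 4,604.29 → $4,604.

Delacroix: $1,800 | Ferraro: $1,256 | Quinlan: $4,604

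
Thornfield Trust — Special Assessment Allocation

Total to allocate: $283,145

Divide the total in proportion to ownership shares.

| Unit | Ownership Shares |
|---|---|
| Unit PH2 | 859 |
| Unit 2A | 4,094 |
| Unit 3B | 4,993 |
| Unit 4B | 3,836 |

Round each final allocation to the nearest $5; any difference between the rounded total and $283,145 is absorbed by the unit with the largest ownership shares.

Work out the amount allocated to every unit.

Ownership shares total: 13,782.
Pro-rata amounts: Unit PH2 859/13,782 × $283,145 = 17,647.77; Unit 2A 4,094/13,782 × $283,145 = 84,109.39; Unit 3B 4,993/13,782 × $283,145 = 102,578.94; Unit 4B 3,836/13,782 × $283,145 = 78,808.90.
At nearest $5: Unit PH2 $17,650; Unit 2A $84,110; Unit 3B $102,580; Unit 4B $78,810. Sum = $283,150.
Difference $283,145 − $283,150 = −$5 applied to largest ownership shares (Unit 3B): Unit 3B becomes $102,575.

Unit PH2: $17,650; Unit 2A: $84,110; Unit 3B: $102,575; Unit 4B: $78,810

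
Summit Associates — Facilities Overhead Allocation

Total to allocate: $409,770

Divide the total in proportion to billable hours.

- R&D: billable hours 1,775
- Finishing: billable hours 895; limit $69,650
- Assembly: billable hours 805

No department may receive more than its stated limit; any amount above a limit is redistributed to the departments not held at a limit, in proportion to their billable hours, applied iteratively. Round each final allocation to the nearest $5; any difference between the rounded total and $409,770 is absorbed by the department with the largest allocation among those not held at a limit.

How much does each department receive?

Sum of billable hours: 3,475.
Pro-rata shares before constraints: R&D 209,306.98; Finishing 105,537.88; Assembly 94,925.14.
Cap binds for Finishing ($69,650); balance $340,120 reallocated over remaining billable hours 2,580.
Shares after redistribution: R&D 233,997.29 → $233,995; Assembly 106,122.71 → $106,125.

R&D: $233,995 | Finishing: $69,650 | Assembly: $106,125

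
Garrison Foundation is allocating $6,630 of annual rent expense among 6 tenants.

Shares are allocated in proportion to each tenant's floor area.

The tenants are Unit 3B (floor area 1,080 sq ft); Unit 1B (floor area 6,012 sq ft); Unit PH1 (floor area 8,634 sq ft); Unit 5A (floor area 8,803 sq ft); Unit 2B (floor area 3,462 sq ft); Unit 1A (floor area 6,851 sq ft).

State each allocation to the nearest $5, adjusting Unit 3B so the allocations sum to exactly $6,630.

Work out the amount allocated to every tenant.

Combined floor area = 34,842.
Pro-rata amounts: Unit 3B 1,080/34,842 × $6,630 = 205.51; Unit 1B 6,012/34,842 × $6,630 = 1,144.01; Unit PH1 8,634/34,842 × $6,630 = 1,642.94; Unit 5A 8,803/34,842 × $6,630 = 1,675.10; Unit 2B 3,462/34,842 × $6,630 = 658.78; Unit 1A 6,851/34,842 × $6,630 = 1,303.66.
At nearest $5: Unit 3B $205; Unit 1B $1,145; Unit PH1 $1,645; Unit 5A $1,675; Unit 2B $660; Unit 1A $1,305. Sum = $6,635.
Difference $6,630 − $6,635 = −$5 applied to Unit 3B: Unit 3B becomes $200.

Unit 3B: $200 · Unit 1B: $1,145 · Unit PH1: $1,645 · Unit 5A: $1,675 · Unit 2B: $660 · Unit 1A: $1,305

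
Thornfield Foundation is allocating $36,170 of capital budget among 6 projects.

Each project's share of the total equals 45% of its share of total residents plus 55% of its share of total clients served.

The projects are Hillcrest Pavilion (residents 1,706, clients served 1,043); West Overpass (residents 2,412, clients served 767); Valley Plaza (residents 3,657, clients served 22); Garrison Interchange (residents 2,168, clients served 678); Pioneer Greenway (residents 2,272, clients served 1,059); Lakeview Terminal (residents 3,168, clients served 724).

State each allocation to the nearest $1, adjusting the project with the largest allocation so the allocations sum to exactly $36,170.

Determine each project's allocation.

Hillcrest Pavilion: $6,638; West Overpass: $6,106; Valley Plaza: $3,971; Garrison Interchange: $5,436; Pioneer Greenway: $7,312; Lakeview Terminal: $6,707

Residents total 15,383; clients served total 4,293.
Composite weights (45% residents + 55% clients served): Hillcrest Pavilion 0.1835; West Overpass 0.1688; Valley Plaza 0.1098; Garrison Interchange 0.1503; Pioneer Greenway 0.2021; Lakeview Terminal 0.1854.
Raw shares: Hillcrest Pavilion 6,638.29; West Overpass 6,106.33; Valley Plaza 3,971.36; Garrison Interchange 5,435.74; Pioneer Greenway 7,311.31; Lakeview Terminal 6,706.98.
After rounding ($1): Hillcrest Pavilion $6,638; West Overpass $6,106; Valley Plaza $3,971; Garrison Interchange $5,436; Pioneer Greenway $7,311; Lakeview Terminal $6,707. Sum = $36,169.
Difference $36,170 − $36,169 = +$1 applied to largest allocation (Pioneer Greenway): Pioneer Greenway becomes $7,312.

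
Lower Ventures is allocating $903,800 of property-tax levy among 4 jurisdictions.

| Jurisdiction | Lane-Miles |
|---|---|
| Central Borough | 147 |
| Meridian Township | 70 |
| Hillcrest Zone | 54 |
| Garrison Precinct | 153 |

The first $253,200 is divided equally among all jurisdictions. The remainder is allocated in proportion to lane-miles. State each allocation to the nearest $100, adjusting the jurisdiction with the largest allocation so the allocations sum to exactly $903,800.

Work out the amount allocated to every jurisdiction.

$253,200 shared equally gives $63,300 per jurisdiction.
Remainder $650,600 by lane-miles (total 424): Central Borough 225,561.79 → $225,600; Meridian Township 107,410.38 → $107,400; Hillcrest Zone 82,859.43 → $82,900; Garrison Precinct 234,768.40 → $234,800.
Rounding difference −$100 on remainder applied to Garrison Precinct.
Totals: Central Borough $63,300 + $225,600 = $288,900; Meridian Township $63,300 + $107,400 = $170,700; Hillcrest Zone $63,300 + $82,900 = $146,200; Garrison Precinct $63,300 + $234,700 = $298,000.

Central Borough: $288,900 · Meridian Township: $170,700 · Hillcrest Zone: $146,200 · Garrison Precinct: $298,000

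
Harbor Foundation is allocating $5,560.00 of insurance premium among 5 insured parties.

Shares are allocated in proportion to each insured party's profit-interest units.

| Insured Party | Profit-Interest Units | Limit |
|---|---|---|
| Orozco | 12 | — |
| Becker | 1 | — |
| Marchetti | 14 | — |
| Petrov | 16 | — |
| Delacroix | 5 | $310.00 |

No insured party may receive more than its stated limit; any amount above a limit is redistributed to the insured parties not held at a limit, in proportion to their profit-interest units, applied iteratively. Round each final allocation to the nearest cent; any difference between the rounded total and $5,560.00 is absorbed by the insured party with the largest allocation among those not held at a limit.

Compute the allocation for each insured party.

Orozco: $1,465.12 · Becker: $122.09 · Marchetti: $1,709.30 · Petrov: $1,953.49 · Delacroix: $310.00

Combined profit-interest units = 48.
Pro-rata shares before constraints: Orozco 1,390.0000; Becker 115.8333; Marchetti 1,621.6667; Petrov 1,853.3333; Delacroix 579.1667.
Capped: Delacroix ($310.00); balance $5,250.00 reallocated over remaining profit-interest units 43.
Redistributed shares: Orozco 1,465.1163 → $1,465.12; Becker 122.0930 → $122.09; Marchetti 1,709.3023 → $1,709.30; Petrov 1,953.4884 → $1,953.49.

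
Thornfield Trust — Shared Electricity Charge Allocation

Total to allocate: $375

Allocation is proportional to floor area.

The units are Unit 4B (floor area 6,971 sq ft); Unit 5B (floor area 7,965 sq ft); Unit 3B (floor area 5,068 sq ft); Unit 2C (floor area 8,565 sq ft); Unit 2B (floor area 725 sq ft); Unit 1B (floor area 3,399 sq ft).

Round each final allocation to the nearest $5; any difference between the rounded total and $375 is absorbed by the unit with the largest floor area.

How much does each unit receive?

Total floor area = 32,693.
Pro-rata amounts: Unit 4B 6,971/32,693 × $375 = 79.96; Unit 5B 7,965/32,693 × $375 = 91.36; Unit 3B 5,068/32,693 × $375 = 58.13; Unit 2C 8,565/32,693 × $375 = 98.24; Unit 2B 725/32,693 × $375 = 8.32; Unit 1B 3,399/32,693 × $375 = 38.99.
At nearest $5: Unit 4B $80; Unit 5B $90; Unit 3B $60; Unit 2C $100; Unit 2B $10; Unit 1B $40. Sum = $380.
Difference $375 − $380 = −$5 applied to largest floor area (Unit 2C): Unit 2C becomes $95.

Unit 4B: $80 | Unit 5B: $90 | Unit 3B: $60 | Unit 2C: $95 | Unit 2B: $10 | Unit 1B: $40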